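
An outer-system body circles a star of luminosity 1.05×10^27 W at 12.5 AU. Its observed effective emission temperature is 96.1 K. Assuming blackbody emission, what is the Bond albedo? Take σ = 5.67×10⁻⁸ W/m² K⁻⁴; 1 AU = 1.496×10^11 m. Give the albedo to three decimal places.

0.190

d = 12.5 × 1.496×10^11 m = 1.870×10^12 m.
Spreading L over a sphere of radius d: S = 1.05×10^27/(4π·1.87×10^12²) = 23.89 W/m².
From σT⁴ = S(1−α)/4 we invert for α: 1−α = 4σT⁴/S.
σT⁴ = 4.836 W/m², so 4σT⁴ = 19.34 W/m².
Hence α = 1 − 19.34/23.89 = 0.1905.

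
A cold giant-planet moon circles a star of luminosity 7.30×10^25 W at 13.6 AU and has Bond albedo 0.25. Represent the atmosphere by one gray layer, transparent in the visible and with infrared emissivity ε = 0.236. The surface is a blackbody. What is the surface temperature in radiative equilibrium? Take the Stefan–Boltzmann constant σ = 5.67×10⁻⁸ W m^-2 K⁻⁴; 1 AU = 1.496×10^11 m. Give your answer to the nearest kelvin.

48 K

d = 13.6 × 1.496×10^11 m = 2.035×10^12 m.
Spreading L over a sphere of radius d: S = 7.30×10^25/(4π·2.03×10^12²) = 1.403 W m^-2.
The planet radiates to space at T_e = [S(1−α)/(4σ)]^(1/4) = 46.41 K.
The surface balance (absorbed SW + ε·downward IR = σT_s⁴) with T_a⁴ = T_s⁴/2 reduces to T_s = T_e·[2/(2−ε)]^¼ = 47.89 K.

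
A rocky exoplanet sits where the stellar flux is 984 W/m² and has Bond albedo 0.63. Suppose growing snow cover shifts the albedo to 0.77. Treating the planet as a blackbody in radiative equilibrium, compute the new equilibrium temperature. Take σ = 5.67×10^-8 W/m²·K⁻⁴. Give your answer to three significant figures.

178 K

With the new albedo, S(1−α₂)/4 = 56.58 W/m², so T₂ = 177.7 K.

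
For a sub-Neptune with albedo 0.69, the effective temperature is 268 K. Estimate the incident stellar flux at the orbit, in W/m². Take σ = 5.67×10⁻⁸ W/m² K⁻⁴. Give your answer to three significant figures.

3770 W/m²

Invert the energy balance for S: S = 4σT⁴/(1−α).
The emitted flux is σT⁴ = 292.5 W/m².
S = 4·292.5/0.31 = 3774 W/m².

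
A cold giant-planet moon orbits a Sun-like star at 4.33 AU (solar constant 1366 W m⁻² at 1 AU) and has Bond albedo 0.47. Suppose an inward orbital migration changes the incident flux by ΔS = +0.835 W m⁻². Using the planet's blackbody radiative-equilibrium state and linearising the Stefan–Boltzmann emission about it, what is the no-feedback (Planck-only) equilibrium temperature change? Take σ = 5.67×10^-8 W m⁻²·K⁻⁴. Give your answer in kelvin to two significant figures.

0.33 K

Irradiance scales as 1/d², so S = 1366 W m⁻² × (1/4.33)² = 72.86 W m⁻².
Reference equilibrium: T_e = [S(1−α)/(4σ)]^(1/4) = 114.2 K.
ΔF = Δ[S(1−α)]/4 = (1−0.47)·+0.835/4 = 0.1106 W m⁻².
Linearising σT⁴ gives d(σT⁴)/dT = 4σT_e³ = 0.3380 W m⁻² per K.
Hence the no-feedback warming is ΔF/(4σT_e³) = 0.327 K.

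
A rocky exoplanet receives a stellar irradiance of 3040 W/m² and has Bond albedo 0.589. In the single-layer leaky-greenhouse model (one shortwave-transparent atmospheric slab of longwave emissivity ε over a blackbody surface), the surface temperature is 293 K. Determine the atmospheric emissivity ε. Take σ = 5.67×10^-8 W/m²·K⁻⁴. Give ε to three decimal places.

First, T_e = [3040·(1−0.589)/(4σ)]^(1/4) = 272.4 K.
Since (2−ε)/2 = (T_e/T_s)⁴ = 0.7475, ε = 0.5050.

0.505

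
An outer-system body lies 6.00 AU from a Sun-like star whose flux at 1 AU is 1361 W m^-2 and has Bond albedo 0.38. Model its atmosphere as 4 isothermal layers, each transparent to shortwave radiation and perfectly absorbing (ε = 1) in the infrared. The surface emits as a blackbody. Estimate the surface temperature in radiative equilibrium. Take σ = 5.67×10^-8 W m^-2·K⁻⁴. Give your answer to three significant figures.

151 K

Flux at the orbit: S = 1361/(6.00)² = 37.81 W m^-2.
The effective emission temperature is T_e = [S(1−α)/(4σ)]^¼ = 100.8 K.
With N = 4 opaque layers, T_s = (N+1)^(1/4)·T_e = 5^(1/4)·100.8 = 150.8 K.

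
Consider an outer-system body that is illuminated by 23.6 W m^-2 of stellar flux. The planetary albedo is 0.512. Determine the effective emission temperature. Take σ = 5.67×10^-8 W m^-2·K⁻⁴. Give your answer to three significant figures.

84.4 K

The planet absorbs (1−α)S over its disc πR² and re-emits over 4πR², so the mean absorbed flux is (1−0.512)·23.60/4 = 2.879 W m^-2.
In equilibrium σT⁴ equals this, so T = 84.42 K.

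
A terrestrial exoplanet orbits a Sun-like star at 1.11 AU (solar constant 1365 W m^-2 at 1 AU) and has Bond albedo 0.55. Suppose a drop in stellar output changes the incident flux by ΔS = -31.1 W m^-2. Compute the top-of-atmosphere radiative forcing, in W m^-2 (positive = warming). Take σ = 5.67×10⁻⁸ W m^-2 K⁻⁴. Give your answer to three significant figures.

Irradiance scales as 1/d², so S = 1365 W m^-2 × (1/1.11)² = 1108 W m^-2.
ΔF = Δ[S(1−α)]/4 = (1−0.55)·-31.1/4 = -3.499 W m^-2.

-3.50 W m^-2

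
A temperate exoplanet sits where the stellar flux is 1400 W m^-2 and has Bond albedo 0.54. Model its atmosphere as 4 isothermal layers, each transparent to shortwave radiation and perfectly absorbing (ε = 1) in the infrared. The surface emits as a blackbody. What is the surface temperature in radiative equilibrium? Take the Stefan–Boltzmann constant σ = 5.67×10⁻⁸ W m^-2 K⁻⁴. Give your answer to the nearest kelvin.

345 kelvin

Top-of-atmosphere balance: σT_e⁴ = S(1−α)/4 = 161.0 W m^-2 → T_e = 230.8 K.
For an N-layer opaque stack, T_s⁴ = (N+1)T_e⁴, hence T_s = (5)^(1/4)×230.8 K = 345.2 K.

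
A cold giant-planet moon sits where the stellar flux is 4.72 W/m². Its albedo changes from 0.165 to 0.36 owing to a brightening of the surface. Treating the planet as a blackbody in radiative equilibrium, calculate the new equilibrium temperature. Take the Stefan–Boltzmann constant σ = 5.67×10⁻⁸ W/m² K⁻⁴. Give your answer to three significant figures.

New equilibrium: T₂ = [(1−0.36)·4.720/(4σ)]^(1/4) = 60.41 K.

60.4 K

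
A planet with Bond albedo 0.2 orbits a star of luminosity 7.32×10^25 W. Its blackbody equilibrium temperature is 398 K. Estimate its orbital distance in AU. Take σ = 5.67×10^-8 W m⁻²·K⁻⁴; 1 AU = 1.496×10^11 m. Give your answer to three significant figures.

0.191 AU

Energy balance gives S = 4σT⁴/(1−α) = 7114 W m⁻².
Then d = [L/(4πS)]^(1/2) = 2.862×10^10 m, i.e. 0.1913 AU.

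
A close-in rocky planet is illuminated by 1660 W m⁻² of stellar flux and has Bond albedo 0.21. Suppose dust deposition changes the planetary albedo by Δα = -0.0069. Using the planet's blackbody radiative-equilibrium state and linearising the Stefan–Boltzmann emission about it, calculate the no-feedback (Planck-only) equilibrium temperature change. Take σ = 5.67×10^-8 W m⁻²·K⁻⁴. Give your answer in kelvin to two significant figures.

0.60 K

Unperturbed T_e = [1660·(1−0.21)/(4σ)]^¼ = 275.8 K.
The change in absorbed flux is Δ[S(1−α)/4] = −SΔα/4 = 2.864 W m⁻².
The Planck feedback parameter is 4σT_e³ = 4.756 W m⁻²/K.
So ΔT₀ = 2.864/4.756 = 0.602 K.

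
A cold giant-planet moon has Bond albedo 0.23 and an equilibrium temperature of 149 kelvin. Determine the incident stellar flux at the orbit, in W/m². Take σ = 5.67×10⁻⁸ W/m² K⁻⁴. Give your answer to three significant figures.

145 W/m²

From S(1−α)/4 = σT⁴: S = 4σT⁴/(1−α).
σT⁴ = 5.67×10⁻⁸·(149)⁴ = 27.95 W/m².
S = 4·27.95/0.77 = 145.2 W/m².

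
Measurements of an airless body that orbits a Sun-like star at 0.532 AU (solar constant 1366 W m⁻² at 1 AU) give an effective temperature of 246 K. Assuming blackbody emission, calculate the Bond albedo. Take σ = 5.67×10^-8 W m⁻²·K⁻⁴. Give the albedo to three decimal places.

0.828

By the inverse-square law, S = 1366/0.532² = 4826 W m⁻².
From σT⁴ = S(1−α)/4 we invert for α: 1−α = 4σT⁴/S.
4σT⁴ = 4·5.67×10⁻⁸·(246)⁴ = 830.6 W m⁻².
1−α = 830.6/4826 = 0.1721, so α = 0.8279.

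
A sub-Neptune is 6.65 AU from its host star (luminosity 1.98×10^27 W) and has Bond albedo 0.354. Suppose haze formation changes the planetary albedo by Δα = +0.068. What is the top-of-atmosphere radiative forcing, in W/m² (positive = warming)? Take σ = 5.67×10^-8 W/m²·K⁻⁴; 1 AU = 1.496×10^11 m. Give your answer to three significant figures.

Orbital distance: d = 6.65 AU = 9.948×10^11 m.
Spreading L over a sphere of radius d: S = 1.98×10^27/(4π·9.95×10^11²) = 159.2 W/m².
ΔF = −(S/4)Δα = −(159.2/4)×(+0.068) = -2.706 W/m².

-2.71 W/m²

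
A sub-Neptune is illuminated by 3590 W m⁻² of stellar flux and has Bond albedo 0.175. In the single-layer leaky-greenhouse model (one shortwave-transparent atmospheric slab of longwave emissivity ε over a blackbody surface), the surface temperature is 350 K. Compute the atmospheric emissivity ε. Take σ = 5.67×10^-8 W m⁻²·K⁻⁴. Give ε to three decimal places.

First, T_e = [3590·(1−0.175)/(4σ)]^(1/4) = 338.0 K.
Since (2−ε)/2 = (T_e/T_s)⁴ = 0.8702, ε = 0.2595.

0.260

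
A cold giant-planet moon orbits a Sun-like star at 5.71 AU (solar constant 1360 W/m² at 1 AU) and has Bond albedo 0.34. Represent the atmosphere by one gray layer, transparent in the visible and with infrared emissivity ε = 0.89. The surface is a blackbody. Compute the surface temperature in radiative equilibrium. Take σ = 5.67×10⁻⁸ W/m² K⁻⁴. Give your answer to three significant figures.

By the inverse-square law, S = 1360/5.71² = 41.71 W/m².
At the top of the atmosphere, σT_e⁴ = S(1−α)/4 = 6.883 W/m², giving T_e = 105.0 K.
For a single slab of emissivity ε, T_s⁴ = 2T_e⁴/(2−ε); thus T_s = 105.0·(1.802)^(1/4) = 121.6 K.

122 K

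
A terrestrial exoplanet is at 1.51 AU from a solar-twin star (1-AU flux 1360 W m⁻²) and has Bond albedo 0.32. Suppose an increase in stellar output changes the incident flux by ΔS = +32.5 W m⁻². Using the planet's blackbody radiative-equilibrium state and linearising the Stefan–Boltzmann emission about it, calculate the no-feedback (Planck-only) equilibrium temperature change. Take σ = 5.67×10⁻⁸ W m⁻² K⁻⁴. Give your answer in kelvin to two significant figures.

2.8 K

By the inverse-square law, S = 1360/1.51² = 596.5 W m⁻².
Unperturbed T_e = [596.5·(1−0.32)/(4σ)]^¼ = 205.6 K.
TOA radiative forcing: ΔF = (1−α)ΔS/4 = 0.68·(+32.5)/4 = 5.525 W m⁻².
Linearising σT⁴ gives d(σT⁴)/dT = 4σT_e³ = 1.972 W m⁻² per K.
Hence the no-feedback warming is ΔF/(4σT_e³) = 2.80 K.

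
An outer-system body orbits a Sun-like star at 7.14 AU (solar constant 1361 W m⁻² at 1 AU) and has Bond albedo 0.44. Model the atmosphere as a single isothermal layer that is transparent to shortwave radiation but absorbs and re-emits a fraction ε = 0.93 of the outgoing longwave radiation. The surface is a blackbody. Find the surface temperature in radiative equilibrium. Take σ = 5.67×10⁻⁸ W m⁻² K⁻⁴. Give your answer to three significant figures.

Irradiance scales as 1/d², so S = 1361 W m⁻² × (1/7.14)² = 26.70 W m⁻².
Effective emission temperature (TOA balance): σT_e⁴ = S(1−α)/4 = 3.738 W m⁻² → T_e = 90.11 K.
For a single slab of emissivity ε, T_s⁴ = 2T_e⁴/(2−ε); thus T_s = 90.11·(1.869)^(1/4) = 105.4 K.

105 K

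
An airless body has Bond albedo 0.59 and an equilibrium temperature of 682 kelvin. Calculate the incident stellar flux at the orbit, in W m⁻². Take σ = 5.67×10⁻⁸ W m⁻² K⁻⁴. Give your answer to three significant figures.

1.20×10^5 W m⁻²

Invert the energy balance for S: S = 4σT⁴/(1−α).
σT⁴ = 5.67×10⁻⁸·(682)⁴ = 12270 W m⁻².
S = 4·12270/0.41 = 1.197×10^5 W m⁻².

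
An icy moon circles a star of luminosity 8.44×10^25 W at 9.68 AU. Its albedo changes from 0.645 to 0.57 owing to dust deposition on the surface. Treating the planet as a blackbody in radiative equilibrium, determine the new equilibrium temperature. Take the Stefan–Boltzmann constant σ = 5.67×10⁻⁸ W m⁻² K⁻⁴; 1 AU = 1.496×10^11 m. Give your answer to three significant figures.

49.6 K

Orbital distance: d = 9.68 AU = 1.448×10^12 m.
Spreading L over a sphere of radius d: S = 8.44×10^25/(4π·1.45×10^12²) = 3.203 W m⁻².
With the new albedo, S(1−α₂)/4 = 0.3443 W m⁻², so T₂ = 49.64 K.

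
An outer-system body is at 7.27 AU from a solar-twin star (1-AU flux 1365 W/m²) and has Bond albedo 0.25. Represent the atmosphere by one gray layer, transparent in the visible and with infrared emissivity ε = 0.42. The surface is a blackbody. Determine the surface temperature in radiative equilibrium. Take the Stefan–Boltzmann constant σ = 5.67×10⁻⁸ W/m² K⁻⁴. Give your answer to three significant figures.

By the inverse-square law, S = 1365/7.27² = 25.83 W/m².
The planet radiates to space at T_e = [S(1−α)/(4σ)]^(1/4) = 96.13 K.
For a single slab of emissivity ε, T_s⁴ = 2T_e⁴/(2−ε); thus T_s = 96.13·(1.266)^(1/4) = 102.0 K.

102 K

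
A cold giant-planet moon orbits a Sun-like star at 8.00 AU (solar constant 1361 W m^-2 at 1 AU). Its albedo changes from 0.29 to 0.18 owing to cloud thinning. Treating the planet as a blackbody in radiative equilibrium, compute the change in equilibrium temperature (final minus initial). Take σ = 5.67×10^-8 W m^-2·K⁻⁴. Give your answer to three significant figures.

3.31 kelvin

By the inverse-square law, S = 1361/8.00² = 21.27 W m^-2.
With α = 0.29, T₁ = 90.33 K.
After:  T₂ = [21.27·0.82/(4σ)]^(1/4) = 93.64 K.
ΔT = T₂ − T₁ = 3.312 K.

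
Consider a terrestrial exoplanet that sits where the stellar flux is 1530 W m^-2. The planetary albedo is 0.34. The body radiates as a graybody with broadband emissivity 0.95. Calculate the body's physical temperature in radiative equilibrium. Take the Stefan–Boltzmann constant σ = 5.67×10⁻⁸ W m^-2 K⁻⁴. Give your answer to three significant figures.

262 K

The planet absorbs (1−α)S over its disc πR² and re-emits over 4πR², so the mean absorbed flux is (1−0.34)·1530/4 = 252.4 W m^-2.
Radiative balance εσT⁴ = 252.4 gives T = [252.4/(0.95·σ)]^(1/4) = 261.6 K.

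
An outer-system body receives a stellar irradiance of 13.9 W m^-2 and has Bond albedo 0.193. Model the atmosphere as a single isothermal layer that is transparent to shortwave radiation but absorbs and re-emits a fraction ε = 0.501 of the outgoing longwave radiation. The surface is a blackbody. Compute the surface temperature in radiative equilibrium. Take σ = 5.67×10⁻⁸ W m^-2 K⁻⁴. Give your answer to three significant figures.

90.1 K

The planet radiates to space at T_e = [S(1−α)/(4σ)]^(1/4) = 83.86 K.
Surface balance with a leaky layer gives σT_s⁴ = σT_e⁴·2/(2−ε), so T_s = T_e·[2/(2−0.501)]^(1/4) = 90.13 K.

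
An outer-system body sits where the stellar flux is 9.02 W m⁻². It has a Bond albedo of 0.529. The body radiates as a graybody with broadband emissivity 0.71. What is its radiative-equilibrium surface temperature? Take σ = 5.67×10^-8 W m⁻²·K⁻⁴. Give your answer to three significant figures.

71.7 K

Averaging over the sphere, the absorbed flux is S(1−α)/4 = 1.062 W m⁻².
Radiative balance εσT⁴ = 1.062 gives T = [1.062/(0.71·σ)]^(1/4) = 71.67 K.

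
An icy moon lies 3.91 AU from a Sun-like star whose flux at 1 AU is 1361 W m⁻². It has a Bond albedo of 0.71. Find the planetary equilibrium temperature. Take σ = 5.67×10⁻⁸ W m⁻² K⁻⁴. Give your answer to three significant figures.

By the inverse-square law, S = 1361/3.91² = 89.02 W m⁻².
Absorbed flux (global mean): S(1−α)/4 = 89.02·0.29/4 = 6.454 W m⁻².
In equilibrium σT⁴ equals this, so T = 103.3 K.

103 K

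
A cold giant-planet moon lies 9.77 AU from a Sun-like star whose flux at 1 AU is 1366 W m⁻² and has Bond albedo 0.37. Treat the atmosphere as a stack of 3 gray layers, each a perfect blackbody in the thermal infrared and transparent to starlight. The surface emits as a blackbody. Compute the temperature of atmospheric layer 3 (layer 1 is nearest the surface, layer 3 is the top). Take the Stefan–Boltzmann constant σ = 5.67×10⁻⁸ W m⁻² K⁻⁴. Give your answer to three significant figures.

Irradiance scales as 1/d², so S = 1366 W m⁻² × (1/9.77)² = 14.31 W m⁻².
OLR = S(1−α)/4 = 2.254 W m⁻²; the top layer radiates at T_e = 79.40 K.
Each opaque layer satisfies 2T_j⁴ = T_{j−1}⁴ + T_{j+1}⁴, giving T_k⁴ = (N+1−k)T_e⁴.
With k = 3: T_3 = (3+1−3)^¼·79.40 K = 79.40 K.

79.4 kelvin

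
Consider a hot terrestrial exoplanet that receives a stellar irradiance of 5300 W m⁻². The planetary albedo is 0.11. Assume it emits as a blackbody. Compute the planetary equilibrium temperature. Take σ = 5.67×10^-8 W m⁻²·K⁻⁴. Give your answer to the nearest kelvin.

The planet absorbs (1−α)S over its disc πR² and re-emits over 4πR², so the mean absorbed flux is (1−0.11)·5300/4 = 1179 W m⁻².
Balancing against σT⁴: T = (1179/5.67×10⁻⁸)^(1/4) = 379.8 K.

380 kelvin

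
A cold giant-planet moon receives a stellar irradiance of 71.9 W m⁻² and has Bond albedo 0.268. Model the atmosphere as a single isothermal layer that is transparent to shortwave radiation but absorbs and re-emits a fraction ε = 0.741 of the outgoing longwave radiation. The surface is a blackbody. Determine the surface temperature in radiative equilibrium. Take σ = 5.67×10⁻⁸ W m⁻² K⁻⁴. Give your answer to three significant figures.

The planet radiates to space at T_e = [S(1−α)/(4σ)]^(1/4) = 123.4 K.
The surface balance (absorbed SW + ε·downward IR = σT_s⁴) with T_a⁴ = T_s⁴/2 reduces to T_s = T_e·[2/(2−ε)]^¼ = 138.6 K.

139 K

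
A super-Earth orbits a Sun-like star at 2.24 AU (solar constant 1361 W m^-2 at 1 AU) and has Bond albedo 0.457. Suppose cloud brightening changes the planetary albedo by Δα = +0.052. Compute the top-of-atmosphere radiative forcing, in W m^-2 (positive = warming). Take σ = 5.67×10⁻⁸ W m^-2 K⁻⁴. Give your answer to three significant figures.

-3.53 W m^-2

Irradiance scales as 1/d², so S = 1361 W m^-2 × (1/2.24)² = 271.2 W m^-2.
ΔF = −(S/4)Δα = −(271.2/4)×(+0.052) = -3.526 W m^-2.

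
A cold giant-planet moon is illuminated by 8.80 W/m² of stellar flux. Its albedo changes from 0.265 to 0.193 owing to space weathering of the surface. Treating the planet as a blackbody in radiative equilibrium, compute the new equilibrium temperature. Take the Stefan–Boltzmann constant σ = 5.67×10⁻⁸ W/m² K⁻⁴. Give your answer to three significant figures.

74.8 K

T₂ = [S(1−α₂)/(4σ)]^(1/4) = [8.800·0.807/(4σ)]^(1/4) = 74.80 K.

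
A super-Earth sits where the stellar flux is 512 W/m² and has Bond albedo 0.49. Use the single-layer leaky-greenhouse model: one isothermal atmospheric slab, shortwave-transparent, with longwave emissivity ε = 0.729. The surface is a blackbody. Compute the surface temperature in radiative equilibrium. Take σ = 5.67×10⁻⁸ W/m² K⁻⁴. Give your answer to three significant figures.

206 K

The planet radiates to space at T_e = [S(1−α)/(4σ)]^(1/4) = 184.2 K.
For a single slab of emissivity ε, T_s⁴ = 2T_e⁴/(2−ε); thus T_s = 184.2·(1.574)^(1/4) = 206.3 K.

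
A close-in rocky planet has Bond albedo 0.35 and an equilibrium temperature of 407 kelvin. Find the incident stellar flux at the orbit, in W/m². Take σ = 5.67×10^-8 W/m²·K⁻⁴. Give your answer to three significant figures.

From S(1−α)/4 = σT⁴: S = 4σT⁴/(1−α).
σT⁴ = 5.67×10⁻⁸·(407)⁴ = 1556 W/m².
S = 4·1556/0.65 = 9574 W/m².

9570 W/m²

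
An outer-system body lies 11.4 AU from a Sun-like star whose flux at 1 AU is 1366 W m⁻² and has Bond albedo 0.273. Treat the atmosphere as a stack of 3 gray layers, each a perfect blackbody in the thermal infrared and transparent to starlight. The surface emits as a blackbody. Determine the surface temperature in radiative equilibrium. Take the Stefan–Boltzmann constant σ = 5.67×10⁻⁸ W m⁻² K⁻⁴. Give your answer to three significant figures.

108 K

By the inverse-square law, S = 1366/11.4² = 10.51 W m⁻².
OLR = S(1−α)/4 = 1.910 W m⁻²; the top layer radiates at T_e = 76.19 K.
Layer-by-layer balance gives σT_s⁴ = (N+1)σT_e⁴, so T_s = 4^¼·76.19 = 107.7 K.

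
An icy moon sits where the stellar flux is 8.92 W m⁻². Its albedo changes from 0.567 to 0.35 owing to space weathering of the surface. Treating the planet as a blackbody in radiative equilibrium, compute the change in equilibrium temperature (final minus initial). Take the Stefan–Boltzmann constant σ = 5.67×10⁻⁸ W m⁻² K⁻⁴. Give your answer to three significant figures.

Before: T₁ = [8.920·0.433/(4σ)]^(1/4) = 64.24 K.
With α = 0.35, T₂ = 71.11 K.
ΔT = T₂ − T₁ = 6.867 K.

6.87 K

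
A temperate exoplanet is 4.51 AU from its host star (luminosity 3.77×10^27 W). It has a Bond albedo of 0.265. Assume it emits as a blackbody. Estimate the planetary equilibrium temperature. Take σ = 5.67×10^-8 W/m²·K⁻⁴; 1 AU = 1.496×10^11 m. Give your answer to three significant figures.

215 kelvin

d = 4.51 × 1.496×10^11 m = 6.747×10^11 m.
S = L/(4πd²) = 659.0 W/m².
Averaging over the sphere, the absorbed flux is S(1−α)/4 = 121.1 W/m².
Set σT⁴ = 121.1 → T = (121.1/σ)^(1/4) = 215.0 K.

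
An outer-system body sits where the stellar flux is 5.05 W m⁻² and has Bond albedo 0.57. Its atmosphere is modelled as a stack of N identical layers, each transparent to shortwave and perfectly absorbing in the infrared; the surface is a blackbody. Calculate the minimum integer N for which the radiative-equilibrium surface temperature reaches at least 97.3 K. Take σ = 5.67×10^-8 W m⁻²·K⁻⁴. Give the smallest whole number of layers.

OLR = S(1−α)/4 = 0.5429 W m⁻²; the top layer radiates at T_e = 55.63 K.
Since T_s⁴ = (N+1)T_e⁴, we need N ≥ (T_s/T_e)⁴ − 1 = 8.361.
The minimum whole number is N = 9.

9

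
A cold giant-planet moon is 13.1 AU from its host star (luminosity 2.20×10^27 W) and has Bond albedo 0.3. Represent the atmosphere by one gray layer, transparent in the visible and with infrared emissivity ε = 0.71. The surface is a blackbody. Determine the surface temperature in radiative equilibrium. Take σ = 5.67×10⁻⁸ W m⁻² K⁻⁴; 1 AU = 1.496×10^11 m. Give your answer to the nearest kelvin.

d = 13.1 × 1.496×10^11 m = 1.960×10^12 m.
S = L/(4πd²) = 45.58 W m⁻².
Effective emission temperature (TOA balance): σT_e⁴ = S(1−α)/4 = 7.977 W m⁻² → T_e = 108.9 K.
Surface balance with a leaky layer gives σT_s⁴ = σT_e⁴·2/(2−ε), so T_s = T_e·[2/(2−0.71)]^(1/4) = 121.5 K.

122 K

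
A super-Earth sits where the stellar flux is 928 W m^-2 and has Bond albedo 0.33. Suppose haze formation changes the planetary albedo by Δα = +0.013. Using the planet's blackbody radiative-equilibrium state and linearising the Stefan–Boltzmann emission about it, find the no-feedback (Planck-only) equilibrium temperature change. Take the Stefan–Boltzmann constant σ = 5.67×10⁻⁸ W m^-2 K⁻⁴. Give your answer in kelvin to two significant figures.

-1.1 kelvin

Reference equilibrium: T_e = [S(1−α)/(4σ)]^(1/4) = 228.8 K.
The change in absorbed flux is Δ[S(1−α)/4] = −SΔα/4 = -3.016 W m^-2.
The Planck feedback parameter is 4σT_e³ = 2.717 W m^-2/K.
ΔT₀ = ΔF/λ_P = -3.016/2.717 = -1.11 K.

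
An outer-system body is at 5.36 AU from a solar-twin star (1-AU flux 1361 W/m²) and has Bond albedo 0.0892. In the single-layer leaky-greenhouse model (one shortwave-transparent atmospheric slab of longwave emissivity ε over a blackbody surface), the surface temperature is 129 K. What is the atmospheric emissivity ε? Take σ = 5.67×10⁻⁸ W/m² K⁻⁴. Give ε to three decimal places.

Irradiance scales as 1/d², so S = 1361 W/m² × (1/5.36)² = 47.37 W/m².
First, T_e = [47.37·(1−0.0892)/(4σ)]^(1/4) = 117.4 K.
Inverting T_s⁴ = 2T_e⁴/(2−ε): (T_e/T_s)⁴ = 0.6870, so ε = 2(1 − 0.6870) = 0.6260.

0.626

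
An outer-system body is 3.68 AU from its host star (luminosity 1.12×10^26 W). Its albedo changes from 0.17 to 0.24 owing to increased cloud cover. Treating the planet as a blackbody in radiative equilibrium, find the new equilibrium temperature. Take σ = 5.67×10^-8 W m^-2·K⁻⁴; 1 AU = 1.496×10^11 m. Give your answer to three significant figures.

99.6 kelvin

d = 3.68 × 1.496×10^11 m = 5.505×10^11 m.
S = L/(4πd²) = 29.41 W m^-2.
T₂ = [S(1−α₂)/(4σ)]^(1/4) = [29.41·0.76/(4σ)]^(1/4) = 99.63 K.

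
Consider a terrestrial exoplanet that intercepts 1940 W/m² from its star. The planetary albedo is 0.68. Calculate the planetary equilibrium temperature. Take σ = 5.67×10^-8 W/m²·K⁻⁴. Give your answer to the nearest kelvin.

Averaging over the sphere, the absorbed flux is S(1−α)/4 = 155.2 W/m².
Balancing against σT⁴: T = (155.2/5.67×10⁻⁸)^(1/4) = 228.7 K.

229 kelvin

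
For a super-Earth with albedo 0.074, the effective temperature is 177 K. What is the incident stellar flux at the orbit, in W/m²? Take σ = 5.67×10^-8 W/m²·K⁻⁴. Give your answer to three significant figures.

Invert the energy balance for S: S = 4σT⁴/(1−α).
σT⁴ = 5.67×10⁻⁸·(177)⁴ = 55.65 W/m².
So S = 4×55.65/(1−0.074) = 240.4 W/m².

240 W/m²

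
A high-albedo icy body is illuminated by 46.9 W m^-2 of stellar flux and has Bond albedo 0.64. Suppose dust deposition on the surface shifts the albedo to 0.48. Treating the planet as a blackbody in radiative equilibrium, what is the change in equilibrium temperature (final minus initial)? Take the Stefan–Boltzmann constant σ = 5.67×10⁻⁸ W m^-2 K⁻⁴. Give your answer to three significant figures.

8.94 K

Initial: T₁ = [S(1−0.64)/(4σ)]^(1/4) = 92.89 K.
With α = 0.48, T₂ = 101.8 K.
ΔT = T₂ − T₁ = 8.944 K.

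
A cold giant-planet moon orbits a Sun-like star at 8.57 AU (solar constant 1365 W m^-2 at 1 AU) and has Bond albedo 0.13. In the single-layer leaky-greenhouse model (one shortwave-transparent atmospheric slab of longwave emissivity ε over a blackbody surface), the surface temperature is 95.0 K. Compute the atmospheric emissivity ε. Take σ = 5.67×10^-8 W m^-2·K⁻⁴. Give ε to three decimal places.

0.249

Flux at the orbit: S = 1365/(8.57)² = 18.59 W m^-2.
Effective temperature: T_e = [S(1−α)/(4σ)]^(1/4) = 91.89 K.
Since (2−ε)/2 = (T_e/T_s)⁴ = 0.8753, ε = 0.2494.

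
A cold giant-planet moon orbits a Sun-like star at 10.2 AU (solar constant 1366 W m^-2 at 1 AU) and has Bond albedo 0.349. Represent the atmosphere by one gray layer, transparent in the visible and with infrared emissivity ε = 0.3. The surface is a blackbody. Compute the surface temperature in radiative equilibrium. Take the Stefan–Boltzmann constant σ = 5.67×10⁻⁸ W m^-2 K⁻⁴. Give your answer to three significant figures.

81.6 K

By the inverse-square law, S = 1366/10.2² = 13.13 W m^-2.
The planet radiates to space at T_e = [S(1−α)/(4σ)]^(1/4) = 78.35 K.
Surface balance with a leaky layer gives σT_s⁴ = σT_e⁴·2/(2−ε), so T_s = T_e·[2/(2−0.3)]^(1/4) = 81.60 K.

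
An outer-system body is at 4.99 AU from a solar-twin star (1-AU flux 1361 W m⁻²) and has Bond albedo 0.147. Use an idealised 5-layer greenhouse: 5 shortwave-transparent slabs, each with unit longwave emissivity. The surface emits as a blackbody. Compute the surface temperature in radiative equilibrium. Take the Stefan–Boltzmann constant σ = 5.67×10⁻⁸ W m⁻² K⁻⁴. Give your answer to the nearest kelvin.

By the inverse-square law, S = 1361/4.99² = 54.66 W m⁻².
OLR = S(1−α)/4 = 11.66 W m⁻²; the top layer radiates at T_e = 119.7 K.
For an N-layer opaque stack, T_s⁴ = (N+1)T_e⁴, hence T_s = (6)^(1/4)×119.7 K = 187.4 K.

187 K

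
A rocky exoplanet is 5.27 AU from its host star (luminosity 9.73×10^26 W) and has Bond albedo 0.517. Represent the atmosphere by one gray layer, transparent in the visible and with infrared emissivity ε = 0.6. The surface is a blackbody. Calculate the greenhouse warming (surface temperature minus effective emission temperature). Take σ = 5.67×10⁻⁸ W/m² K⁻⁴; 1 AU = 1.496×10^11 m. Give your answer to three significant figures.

11.9 kelvin

d = 5.27 × 1.496×10^11 m = 7.884×10^11 m.
Spreading L over a sphere of radius d: S = 9.73×10^26/(4π·7.88×10^11²) = 124.6 W/m².
Effective emission temperature (TOA balance): σT_e⁴ = S(1−α)/4 = 15.04 W/m² → T_e = 127.6 K.
Surface balance with a leaky layer gives σT_s⁴ = σT_e⁴·2/(2−ε), so T_s = T_e·[2/(2−0.6)]^(1/4) = 139.5 K.
The atmosphere warms the surface by 11.90 K.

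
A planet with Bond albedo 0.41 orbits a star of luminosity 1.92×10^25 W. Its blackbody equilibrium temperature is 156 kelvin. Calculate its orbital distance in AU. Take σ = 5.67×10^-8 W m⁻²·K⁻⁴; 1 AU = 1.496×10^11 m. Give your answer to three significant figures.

0.548 AU

Energy balance gives S = 4σT⁴/(1−α) = 227.7 W m⁻².
From L = 4πd²S, d = √(1.92×10^25/(4π·227.7)) = 8.192×10^10 m = 0.5476 AU.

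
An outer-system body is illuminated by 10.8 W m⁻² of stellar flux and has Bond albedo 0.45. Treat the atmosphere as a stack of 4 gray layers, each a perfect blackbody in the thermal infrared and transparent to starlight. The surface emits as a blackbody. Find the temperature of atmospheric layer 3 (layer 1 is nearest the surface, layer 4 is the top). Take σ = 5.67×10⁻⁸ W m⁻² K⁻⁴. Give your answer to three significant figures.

85.1 kelvin

Top-of-atmosphere balance: σT_e⁴ = S(1−α)/4 = 1.485 W m⁻² → T_e = 71.54 K.
Each opaque layer satisfies 2T_j⁴ = T_{j−1}⁴ + T_{j+1}⁴, giving T_k⁴ = (N+1−k)T_e⁴.
T_3 = (2)^(1/4)·71.54 = 85.07 K.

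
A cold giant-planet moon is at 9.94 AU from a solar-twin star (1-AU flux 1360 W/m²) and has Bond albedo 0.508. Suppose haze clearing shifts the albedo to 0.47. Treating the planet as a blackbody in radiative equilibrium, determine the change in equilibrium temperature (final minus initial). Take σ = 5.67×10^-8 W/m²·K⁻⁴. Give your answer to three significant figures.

Irradiance scales as 1/d², so S = 1360 W/m² × (1/9.94)² = 13.76 W/m².
With α = 0.508, T₁ = 73.92 K.
After:  T₂ = [13.76·0.53/(4σ)]^(1/4) = 75.31 K.
ΔT = T₂ − T₁ = 1.388 K.

1.39 kelvin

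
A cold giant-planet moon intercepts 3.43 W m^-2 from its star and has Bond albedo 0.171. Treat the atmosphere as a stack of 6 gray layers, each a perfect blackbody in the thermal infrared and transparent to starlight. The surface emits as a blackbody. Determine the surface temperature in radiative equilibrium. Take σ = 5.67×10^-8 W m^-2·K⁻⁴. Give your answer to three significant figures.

96.8 K

OLR = S(1−α)/4 = 0.7109 W m^-2; the top layer radiates at T_e = 59.50 K.
Layer-by-layer balance gives σT_s⁴ = (N+1)σT_e⁴, so T_s = 7^¼·59.50 = 96.79 K.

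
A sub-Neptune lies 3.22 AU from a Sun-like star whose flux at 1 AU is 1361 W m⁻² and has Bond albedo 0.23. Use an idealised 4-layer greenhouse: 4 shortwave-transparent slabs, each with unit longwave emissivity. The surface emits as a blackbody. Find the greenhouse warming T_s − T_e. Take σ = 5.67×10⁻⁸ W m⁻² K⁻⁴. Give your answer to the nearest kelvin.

Irradiance scales as 1/d², so S = 1361 W m⁻² × (1/3.22)² = 131.3 W m⁻².
Top-of-atmosphere balance: σT_e⁴ = S(1−α)/4 = 25.27 W m⁻² → T_e = 145.3 K.
Surface: T_s = (5)^¼·T_e = 217.3 K.
Warming: T_s − T_e = 71.97 K.

72 K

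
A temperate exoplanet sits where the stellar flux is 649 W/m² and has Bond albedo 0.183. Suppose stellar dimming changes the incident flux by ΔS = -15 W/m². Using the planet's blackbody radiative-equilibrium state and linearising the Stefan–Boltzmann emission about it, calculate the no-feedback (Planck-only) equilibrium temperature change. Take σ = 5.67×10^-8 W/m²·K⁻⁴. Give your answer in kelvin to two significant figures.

Reference equilibrium: T_e = [S(1−α)/(4σ)]^(1/4) = 219.9 K.
Only a fraction (1−α) is absorbed and it's spread over 4πR², so ΔF = (1−α)ΔS/4 = -3.064 W/m².
Linearising σT⁴ gives d(σT⁴)/dT = 4σT_e³ = 2.411 W/m² per K.
Hence the no-feedback warming is ΔF/(4σT_e³) = -1.27 K.

-1.3 K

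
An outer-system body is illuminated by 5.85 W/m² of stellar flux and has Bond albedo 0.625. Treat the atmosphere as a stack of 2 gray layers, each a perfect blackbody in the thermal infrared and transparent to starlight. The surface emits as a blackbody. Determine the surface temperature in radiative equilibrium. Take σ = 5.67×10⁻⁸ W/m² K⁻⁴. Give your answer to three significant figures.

73.4 kelvin

The effective emission temperature is T_e = [S(1−α)/(4σ)]^¼ = 55.77 K.
For an N-layer opaque stack, T_s⁴ = (N+1)T_e⁴, hence T_s = (3)^(1/4)×55.77 K = 73.39 K.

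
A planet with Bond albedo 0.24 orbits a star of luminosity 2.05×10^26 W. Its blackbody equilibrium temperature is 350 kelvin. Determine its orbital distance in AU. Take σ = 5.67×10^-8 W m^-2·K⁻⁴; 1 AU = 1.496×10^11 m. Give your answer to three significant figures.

0.403 AU

Energy balance gives S = 4σT⁴/(1−α) = 4478 W m^-2.
From L = 4πd²S, d = √(2.05×10^26/(4π·4478)) = 6.036×10^10 m = 0.4034 AU.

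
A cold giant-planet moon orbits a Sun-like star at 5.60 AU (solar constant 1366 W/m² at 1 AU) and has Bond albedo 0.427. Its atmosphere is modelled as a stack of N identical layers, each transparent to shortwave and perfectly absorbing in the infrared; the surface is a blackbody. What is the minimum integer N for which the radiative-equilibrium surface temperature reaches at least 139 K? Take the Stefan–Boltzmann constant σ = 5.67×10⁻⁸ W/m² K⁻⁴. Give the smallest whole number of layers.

Irradiance scales as 1/d², so S = 1366 W/m² × (1/5.60)² = 43.56 W/m².
The effective emission temperature is T_e = [S(1−α)/(4σ)]^¼ = 102.4 K.
Need (N+1)T_e⁴ ≥ T_s⁴, i.e. N+1 ≥ (139/102.4)⁴ = 3.392.
So N ≥ 2.392; the smallest integer is N = 3.

3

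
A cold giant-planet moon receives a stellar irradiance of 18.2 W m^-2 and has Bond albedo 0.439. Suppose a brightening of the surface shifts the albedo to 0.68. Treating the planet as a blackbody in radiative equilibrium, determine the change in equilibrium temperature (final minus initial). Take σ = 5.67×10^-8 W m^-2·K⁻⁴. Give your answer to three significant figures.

Before: T₁ = [18.20·0.561/(4σ)]^(1/4) = 81.91 K.
Final:   T₂ = [S(1−0.68)/(4σ)]^(1/4) = 71.19 K.
ΔT = T₂ − T₁ = -10.73 K.

-10.7 kelvin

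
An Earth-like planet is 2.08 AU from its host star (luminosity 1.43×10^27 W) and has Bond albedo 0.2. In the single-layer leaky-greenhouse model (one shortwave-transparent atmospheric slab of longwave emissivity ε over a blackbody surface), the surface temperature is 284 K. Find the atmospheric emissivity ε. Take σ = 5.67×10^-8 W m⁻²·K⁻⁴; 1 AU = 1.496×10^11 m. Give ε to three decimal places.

Orbital distance: d = 2.08 AU = 3.112×10^11 m.
S = L/(4πd²) = 1175 W m⁻².
Effective temperature: T_e = [S(1−α)/(4σ)]^(1/4) = 253.7 K.
Since (2−ε)/2 = (T_e/T_s)⁴ = 0.6373, ε = 0.7255.

0.725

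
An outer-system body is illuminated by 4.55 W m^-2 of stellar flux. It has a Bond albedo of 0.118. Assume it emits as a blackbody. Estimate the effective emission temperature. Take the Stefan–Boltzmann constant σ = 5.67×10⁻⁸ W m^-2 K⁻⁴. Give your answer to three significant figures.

64.9 kelvin

Averaging over the sphere, the absorbed flux is S(1−α)/4 = 1.003 W m^-2.
Set σT⁴ = 1.003 → T = (1.003/σ)^(1/4) = 64.86 K.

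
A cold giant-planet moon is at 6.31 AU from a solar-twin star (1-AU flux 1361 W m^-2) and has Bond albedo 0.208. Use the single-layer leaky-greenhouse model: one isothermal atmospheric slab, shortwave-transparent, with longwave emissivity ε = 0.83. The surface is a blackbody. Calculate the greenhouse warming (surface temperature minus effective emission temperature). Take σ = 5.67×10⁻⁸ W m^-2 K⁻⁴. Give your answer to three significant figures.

15.0 K

Flux at the orbit: S = 1361/(6.31)² = 34.18 W m^-2.
At the top of the atmosphere, σT_e⁴ = S(1−α)/4 = 6.768 W m^-2, giving T_e = 104.5 K.
Surface balance with a leaky layer gives σT_s⁴ = σT_e⁴·2/(2−ε), so T_s = T_e·[2/(2−0.83)]^(1/4) = 119.5 K.
Greenhouse warming: T_s − T_e = 14.99 K.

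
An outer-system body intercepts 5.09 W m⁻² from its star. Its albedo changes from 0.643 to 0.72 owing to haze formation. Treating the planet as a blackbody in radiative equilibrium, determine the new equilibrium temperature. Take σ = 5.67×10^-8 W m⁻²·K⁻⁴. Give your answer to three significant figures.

50.1 kelvin

New equilibrium: T₂ = [(1−0.72)·5.090/(4σ)]^(1/4) = 50.07 K.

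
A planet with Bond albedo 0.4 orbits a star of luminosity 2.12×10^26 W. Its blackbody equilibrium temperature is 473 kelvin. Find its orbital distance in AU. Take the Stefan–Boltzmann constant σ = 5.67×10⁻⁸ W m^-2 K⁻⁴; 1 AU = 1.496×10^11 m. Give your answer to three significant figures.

Energy balance gives S = 4σT⁴/(1−α) = 18920 W m^-2.
S = L/(4πd²) → d = √(L/4πS) = √(2.12×10^26/(4π·18920)) = 2.986×10^10 m = 0.1996 AU.

0.200 AU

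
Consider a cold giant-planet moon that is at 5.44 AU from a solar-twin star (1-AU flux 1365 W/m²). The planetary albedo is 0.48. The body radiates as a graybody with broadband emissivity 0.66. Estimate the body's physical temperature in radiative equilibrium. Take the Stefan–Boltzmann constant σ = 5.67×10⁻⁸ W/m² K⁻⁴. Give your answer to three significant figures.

By the inverse-square law, S = 1365/5.44² = 46.12 W/m².
Absorbed flux (global mean): S(1−α)/4 = 46.12·0.52/4 = 5.996 W/m².
Radiative balance εσT⁴ = 5.996 gives T = [5.996/(0.66·σ)]^(1/4) = 112.5 K.

113 K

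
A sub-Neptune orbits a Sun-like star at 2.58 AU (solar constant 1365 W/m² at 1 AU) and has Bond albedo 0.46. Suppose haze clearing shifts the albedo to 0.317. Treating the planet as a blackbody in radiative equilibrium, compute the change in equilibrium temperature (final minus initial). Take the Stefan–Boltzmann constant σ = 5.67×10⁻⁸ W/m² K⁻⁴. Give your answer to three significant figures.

8.99 K

Flux at the orbit: S = 1365/(2.58)² = 205.1 W/m².
Initial: T₁ = [S(1−0.46)/(4σ)]^(1/4) = 148.6 K.
Final:   T₂ = [S(1−0.317)/(4σ)]^(1/4) = 157.6 K.
ΔT = T₂ − T₁ = 8.992 K.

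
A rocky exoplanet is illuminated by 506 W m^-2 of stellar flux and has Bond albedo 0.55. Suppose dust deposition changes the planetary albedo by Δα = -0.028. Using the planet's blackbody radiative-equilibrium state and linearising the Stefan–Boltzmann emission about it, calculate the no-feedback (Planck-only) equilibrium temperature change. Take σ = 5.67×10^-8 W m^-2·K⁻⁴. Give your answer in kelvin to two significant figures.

Reference equilibrium: T_e = [S(1−α)/(4σ)]^(1/4) = 178.0 K.
TOA radiative forcing: ΔF = −S·Δα/4 = −506.0·(-0.028)/4 = 3.542 W m^-2.
The Planck feedback parameter is 4σT_e³ = 1.279 W m^-2/K.
Hence the no-feedback warming is ΔF/(4σT_e³) = 2.77 K.

2.8 K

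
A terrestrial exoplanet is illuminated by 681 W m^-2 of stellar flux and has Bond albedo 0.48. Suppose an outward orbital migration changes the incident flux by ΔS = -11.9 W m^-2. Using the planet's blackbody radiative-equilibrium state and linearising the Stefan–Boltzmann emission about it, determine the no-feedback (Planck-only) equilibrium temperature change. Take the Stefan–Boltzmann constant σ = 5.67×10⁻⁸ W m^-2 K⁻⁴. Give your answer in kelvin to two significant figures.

-0.87 kelvin

Reference equilibrium: T_e = [S(1−α)/(4σ)]^(1/4) = 198.8 K.
TOA radiative forcing: ΔF = (1−α)ΔS/4 = 0.52·(-11.9)/4 = -1.547 W m^-2.
Planck response: λ_P = 4σT_e³ = 4·5.67×10⁻⁸·(198.8)³ = 1.781 W m^-2/K.
Hence the no-feedback warming is ΔF/(4σT_e³) = -0.868 K.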